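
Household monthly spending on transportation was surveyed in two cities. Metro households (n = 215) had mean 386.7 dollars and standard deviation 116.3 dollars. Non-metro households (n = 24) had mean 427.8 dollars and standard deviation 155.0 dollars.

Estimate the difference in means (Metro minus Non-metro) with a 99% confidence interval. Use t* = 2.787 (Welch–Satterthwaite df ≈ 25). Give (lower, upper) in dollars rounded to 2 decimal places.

Standard errors of each mean: 116.3/√215 = 7.9316 and 155.0/√24 = 31.6392.
SE(x̄₁ − x̄₂) = √(7.9316² + 31.6392²) = 32.6182 for independent samples with unequal variances.
With t* = 2.787, the margin is 2.787 × 32.6182 = 90.9069.
x̄₁ − x̄₂ = 386.7 − 427.8 = -41.1000; the interval is -41.1000 ± 90.9069 = (-132.01, 49.81).

(-132.01, 49.81)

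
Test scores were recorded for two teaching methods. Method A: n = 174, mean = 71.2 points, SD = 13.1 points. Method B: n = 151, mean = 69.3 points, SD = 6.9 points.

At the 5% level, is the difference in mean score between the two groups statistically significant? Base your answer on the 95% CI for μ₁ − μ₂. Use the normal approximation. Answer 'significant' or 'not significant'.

not significant

SE₁ = s₁/√n₁ = 13.1/√174 = 0.9931; SE₂ = 6.9/√151 = 0.5615.
Independent samples, unequal variances: SE_diff = √(SE₁² + SE₂²) = √(0.98624761 + 0.31528225) = 1.1408.
z* = 1.960, so margin of error = 1.960 × 1.1408 = 2.2360.
Difference in means = 71.2 − 69.3 = 1.9000.
1.9000 ± 2.2360 → (-0.3360, 4.1360).
The interval (-0.3360, 4.1360) contains 0, so the difference is not significant.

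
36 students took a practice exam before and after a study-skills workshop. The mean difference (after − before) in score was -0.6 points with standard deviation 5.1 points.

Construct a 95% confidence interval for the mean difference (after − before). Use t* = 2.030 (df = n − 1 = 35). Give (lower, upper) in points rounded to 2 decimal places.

Paired design: SE = s_d/√n = 5.1/√36 = 0.8500.
t* = 2.030; margin of error = 2.030 × 0.8500 = 1.7255.
-0.6 ± 1.7255 → (-2.33, 1.13).

(-2.33, 1.13)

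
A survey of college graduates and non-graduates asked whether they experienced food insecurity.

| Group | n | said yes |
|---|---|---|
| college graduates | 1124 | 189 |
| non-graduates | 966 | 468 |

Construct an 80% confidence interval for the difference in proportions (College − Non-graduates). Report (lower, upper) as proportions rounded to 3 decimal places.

(-0.341, -0.291)

First, p̂₁ = 189/1124 = 0.1681; p̂₂ = 468/966 = 0.4845.
The two standard errors are √(0.1681×0.8319/1124) = 0.01115 and √(0.4845×0.5155/966) = 0.01608.
Because the samples are independent, SE_diff = √(0.01115² + 0.01608²) = 0.01957.
Using z* = 1.282 for 80%, ME = 1.282 × 0.01957 = 0.02509.
p̂₁ − p̂₂ = -0.3164; interval -0.3164 ± 0.02509 gives (-0.341, -0.291).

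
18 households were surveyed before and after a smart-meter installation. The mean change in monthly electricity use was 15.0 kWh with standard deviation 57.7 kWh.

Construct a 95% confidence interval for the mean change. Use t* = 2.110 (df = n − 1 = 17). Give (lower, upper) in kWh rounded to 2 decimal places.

(-13.70, 43.70)

Paired design: SE = s_d/√n = 57.7/√18 = 13.6000.
t* = 2.110; margin of error = 2.110 × 13.6000 = 28.6960.
15.0 ± 28.6960 → (-13.70, 43.70).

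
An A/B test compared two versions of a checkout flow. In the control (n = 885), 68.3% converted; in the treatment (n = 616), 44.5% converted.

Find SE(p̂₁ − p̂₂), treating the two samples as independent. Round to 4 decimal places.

0.0254

SE₁ = √(p̂₁(1−p̂₁)/n₁) = √(0.6830·0.3170/885) = 0.01564; SE₂ = √(0.4450·0.5550/616) = 0.02002.
Independent samples: SE of the difference = √(SE₁² + SE₂²) = √(0.0002446096 + 0.0004008004) = 0.02540.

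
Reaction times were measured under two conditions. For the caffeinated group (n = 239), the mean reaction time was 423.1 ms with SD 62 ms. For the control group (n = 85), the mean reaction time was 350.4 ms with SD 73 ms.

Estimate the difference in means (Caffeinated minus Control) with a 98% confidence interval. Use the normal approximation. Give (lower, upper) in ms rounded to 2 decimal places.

Per-group SEs: s₁/√n₁ = 62/√239 = 4.0104, s₂/√n₂ = 73/√85 = 7.9180.
Unpooled SE of the difference: √(16.08330816 + 62.694724) = 8.8757.
Margin of error = z* · SE = 2.326 × 8.8757 = 20.6449.
x̄₁ − x̄₂ = 423.1 − 350.4 = 72.7000.
CI: 72.7000 ± 20.6449 = (52.06, 93.34).

(52.06, 93.34)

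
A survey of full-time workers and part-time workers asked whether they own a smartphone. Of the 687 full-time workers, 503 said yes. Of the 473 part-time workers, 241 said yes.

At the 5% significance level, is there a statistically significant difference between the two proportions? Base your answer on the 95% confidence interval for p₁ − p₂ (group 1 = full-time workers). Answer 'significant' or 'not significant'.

significant

First, p̂₁ = 503/687 = 0.7322; p̂₂ = 241/473 = 0.5095.
The two standard errors are √(0.7322×0.2678/687) = 0.01689 and √(0.5095×0.4905/473) = 0.02299.
Because the samples are independent, SE_diff = √(0.01689² + 0.02299²) = 0.02853.
Using z* = 1.960 for 95%, ME = 1.960 × 0.02853 = 0.05592.
p̂₁ − p̂₂ = 0.2227; interval 0.2227 ± 0.05592 gives (0.16678, 0.27862).
The interval (0.16678, 0.27862) does not contain 0, so the difference is significant.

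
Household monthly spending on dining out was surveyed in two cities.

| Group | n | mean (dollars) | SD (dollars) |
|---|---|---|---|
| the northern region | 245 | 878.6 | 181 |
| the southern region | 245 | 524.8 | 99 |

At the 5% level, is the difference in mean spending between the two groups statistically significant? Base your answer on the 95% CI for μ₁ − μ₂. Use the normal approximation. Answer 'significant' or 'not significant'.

Per-group SEs: s₁/√n₁ = 181/√245 = 11.5637, s₂/√n₂ = 99/√245 = 6.3249.
Unpooled SE of the difference: √(133.71915769 + 40.00436001) = 13.1804.
Margin of error = z* · SE = 1.960 × 13.1804 = 25.8336.
x̄₁ − x̄₂ = 878.6 − 524.8 = 353.8000.
CI: 353.8000 ± 25.8336 = (327.9664, 379.6336).
The interval (327.9664, 379.6336) does not contain 0, so the difference is significant.

significant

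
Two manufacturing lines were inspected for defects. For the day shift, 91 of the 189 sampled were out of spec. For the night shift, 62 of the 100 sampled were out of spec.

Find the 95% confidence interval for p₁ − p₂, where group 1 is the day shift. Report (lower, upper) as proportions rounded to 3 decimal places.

Sample proportions: 91/189 = 0.4815, 62/100 = 0.6200.
Each SE is √(p̂(1−p̂)/n): √(0.4815·0.5185/189) = 0.03634 and √(0.6200·0.3800/100) = 0.04854.
SE(p̂₁ − p̂₂) = √(SE₁² + SE₂²) = √(0.0013205956 + 0.0023561316) = 0.06064, since the two samples are independent.
At 95% confidence z* = 1.960; margin = 1.960 × 0.06064 = 0.11885.
The difference is 0.4815 − 0.6200 = -0.1385, so the interval is -0.1385 ± 0.11885 = (-0.257, -0.020).

(-0.257, -0.020)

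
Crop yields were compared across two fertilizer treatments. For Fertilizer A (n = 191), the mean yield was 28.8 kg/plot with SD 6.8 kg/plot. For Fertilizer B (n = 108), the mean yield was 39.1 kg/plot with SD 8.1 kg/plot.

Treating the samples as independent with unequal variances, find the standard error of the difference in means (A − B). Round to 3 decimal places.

0.922

Per-group SEs: s₁/√n₁ = 6.8/√191 = 0.4920, s₂/√n₂ = 8.1/√108 = 0.7794.
Unpooled SE of the difference: √(0.242064 + 0.60746436) = 0.9217.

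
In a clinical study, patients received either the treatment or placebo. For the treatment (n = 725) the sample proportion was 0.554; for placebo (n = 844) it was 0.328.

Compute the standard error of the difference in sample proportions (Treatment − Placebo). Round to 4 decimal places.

0.0245

The two standard errors are √(0.5540×0.4460/725) = 0.01846 and √(0.3280×0.6720/844) = 0.01616.
Because the samples are independent, SE_diff = √(0.01846² + 0.01616²) = 0.02453.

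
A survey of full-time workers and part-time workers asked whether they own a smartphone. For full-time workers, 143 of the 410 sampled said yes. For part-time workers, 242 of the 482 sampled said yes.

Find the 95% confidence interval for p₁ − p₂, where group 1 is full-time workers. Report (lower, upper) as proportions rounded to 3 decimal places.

p̂₁ = 143/410 = 0.3488 and p̂₂ = 242/482 = 0.5021.
SE₁ = √(p̂₁(1−p̂₁)/n₁) = √(0.3488·0.6512/410) = 0.02354; SE₂ = √(0.5021·0.4979/482) = 0.02277.
Independent samples: SE of the difference = √(SE₁² + SE₂²) = √(0.0005541316 + 0.0005184729) = 0.03275.
z* for 95% confidence is 1.960, so the margin of error is 1.960 × 0.03275 = 0.06419.
Point estimate p̂₁ − p̂₂ = 0.3488 − 0.5021 = -0.1533.
-0.1533 ± 0.06419 → (-0.217, -0.089).

(-0.217, -0.089)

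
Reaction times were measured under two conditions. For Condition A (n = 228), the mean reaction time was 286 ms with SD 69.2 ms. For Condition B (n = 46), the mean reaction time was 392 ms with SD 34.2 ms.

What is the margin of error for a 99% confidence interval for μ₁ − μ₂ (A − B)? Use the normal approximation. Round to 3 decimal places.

17.553

SE₁ = s₁/√n₁ = 69.2/√228 = 4.5829; SE₂ = 34.2/√46 = 5.0425.
Independent samples, unequal variances: SE_diff = √(SE₁² + SE₂²) = √(21.00297241 + 25.42680625) = 6.8139.
z* = 2.576, so margin of error = 2.576 × 6.8139 = 17.5526.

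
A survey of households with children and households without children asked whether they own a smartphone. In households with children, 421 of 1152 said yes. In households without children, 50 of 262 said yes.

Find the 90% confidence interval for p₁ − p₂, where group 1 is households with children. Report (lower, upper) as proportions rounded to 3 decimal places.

(0.128, 0.221)

p̂₁ = 421/1152 = 0.3655 and p̂₂ = 50/262 = 0.1908.
SE₁ = √(p̂₁(1−p̂₁)/n₁) = √(0.3655·0.6345/1152) = 0.01419; SE₂ = √(0.1908·0.8092/262) = 0.02428.
Independent samples: SE of the difference = √(SE₁² + SE₂²) = √(0.0002013561 + 0.0005895184) = 0.02812.
z* for 90% confidence is 1.645, so the margin of error is 1.645 × 0.02812 = 0.04626.
Point estimate p̂₁ − p̂₂ = 0.3655 − 0.1908 = 0.1747.
0.1747 ± 0.04626 → (0.128, 0.221).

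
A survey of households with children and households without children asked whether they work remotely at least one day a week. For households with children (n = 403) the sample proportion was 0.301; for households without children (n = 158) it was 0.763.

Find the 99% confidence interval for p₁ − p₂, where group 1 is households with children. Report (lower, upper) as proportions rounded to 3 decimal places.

SE₁ = √(p̂₁(1−p̂₁)/n₁) = √(0.3010·0.6990/403) = 0.02285; SE₂ = √(0.7630·0.2370/158) = 0.03383.
Independent samples: SE of the difference = √(SE₁² + SE₂²) = √(0.0005221225 + 0.0011444689) = 0.04082.
z* for 99% confidence is 2.576, so the margin of error is 2.576 × 0.04082 = 0.10515.
Point estimate p̂₁ − p̂₂ = 0.3010 − 0.7630 = -0.4620.
-0.4620 ± 0.10515 → (-0.567, -0.357).

(-0.567, -0.357)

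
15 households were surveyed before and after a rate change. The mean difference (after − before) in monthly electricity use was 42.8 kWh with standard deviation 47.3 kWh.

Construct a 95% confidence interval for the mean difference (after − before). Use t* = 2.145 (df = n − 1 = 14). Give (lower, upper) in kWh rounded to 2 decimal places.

(16.60, 69.00)

Paired design: SE = s_d/√n = 47.3/√15 = 12.2128.
t* = 2.145; margin of error = 2.145 × 12.2128 = 26.1965.
42.8 ± 26.1965 → (16.60, 69.00).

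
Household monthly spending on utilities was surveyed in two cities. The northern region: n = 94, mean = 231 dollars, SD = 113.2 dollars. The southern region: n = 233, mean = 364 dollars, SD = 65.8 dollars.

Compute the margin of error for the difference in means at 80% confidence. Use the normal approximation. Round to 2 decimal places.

15.96

SE₁ = s₁/√n₁ = 113.2/√94 = 11.6757; SE₂ = 65.8/√233 = 4.3107.
Independent samples, unequal variances: SE_diff = √(SE₁² + SE₂²) = √(136.32197049 + 18.58213449) = 12.4460.
z* = 1.282, so margin of error = 1.282 × 12.4460 = 15.9558.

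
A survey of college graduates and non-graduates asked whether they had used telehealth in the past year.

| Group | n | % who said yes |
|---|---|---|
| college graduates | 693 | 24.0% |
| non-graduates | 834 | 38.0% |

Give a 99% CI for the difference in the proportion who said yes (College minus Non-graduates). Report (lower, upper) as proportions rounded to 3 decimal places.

(-0.200, -0.080)

Each SE is √(p̂(1−p̂)/n): √(0.2400·0.7600/693) = 0.01622 and √(0.3800·0.6200/834) = 0.01681.
SE(p̂₁ − p̂₂) = √(SE₁² + SE₂²) = √(0.0002630884 + 0.0002825761) = 0.02336, since the two samples are independent.
At 99% confidence z* = 2.576; margin = 2.576 × 0.02336 = 0.06018.
The difference is 0.2400 − 0.3800 = -0.1400, so the interval is -0.1400 ± 0.06018 = (-0.200, -0.080).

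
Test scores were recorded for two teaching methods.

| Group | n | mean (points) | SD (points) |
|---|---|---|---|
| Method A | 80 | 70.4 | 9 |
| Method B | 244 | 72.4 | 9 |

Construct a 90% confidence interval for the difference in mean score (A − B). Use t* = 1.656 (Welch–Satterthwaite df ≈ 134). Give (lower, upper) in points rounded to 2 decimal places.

(-3.92, -0.08)

Per-group SEs: s₁/√n₁ = 9/√80 = 1.0062, s₂/√n₂ = 9/√244 = 0.5762.
Unpooled SE of the difference: √(1.01243844 + 0.33200644) = 1.1595.
Margin of error = t* · SE = 1.656 × 1.1595 = 1.9201.
x̄₁ − x̄₂ = 70.4 − 72.4 = -2.0000.
CI: -2.0000 ± 1.9201 = (-3.92, -0.08).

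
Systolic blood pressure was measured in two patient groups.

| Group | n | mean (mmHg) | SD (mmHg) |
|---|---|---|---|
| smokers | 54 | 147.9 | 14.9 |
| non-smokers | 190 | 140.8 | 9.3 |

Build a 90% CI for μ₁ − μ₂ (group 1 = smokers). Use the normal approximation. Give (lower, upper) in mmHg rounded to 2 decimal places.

(3.58, 10.62)

Standard errors of each mean: 14.9/√54 = 2.0276 and 9.3/√190 = 0.6747.
SE(x̄₁ − x̄₂) = √(2.0276² + 0.6747²) = 2.1369 for independent samples with unequal variances.
With z* = 1.645, the margin is 1.645 × 2.1369 = 3.5152.
x̄₁ − x̄₂ = 147.9 − 140.8 = 7.1000; the interval is 7.1000 ± 3.5152 = (3.58, 10.62).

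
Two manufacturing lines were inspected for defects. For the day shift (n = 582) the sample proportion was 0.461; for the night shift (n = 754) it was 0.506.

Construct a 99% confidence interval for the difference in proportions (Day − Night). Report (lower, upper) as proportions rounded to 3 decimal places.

The two standard errors are √(0.4610×0.5390/582) = 0.02066 and √(0.5060×0.4940/754) = 0.01821.
Because the samples are independent, SE_diff = √(0.02066² + 0.01821²) = 0.02754.
Using z* = 2.576 for 99%, ME = 2.576 × 0.02754 = 0.07094.
p̂₁ − p̂₂ = -0.0450; interval -0.0450 ± 0.07094 gives (-0.116, 0.026).

(-0.116, 0.026)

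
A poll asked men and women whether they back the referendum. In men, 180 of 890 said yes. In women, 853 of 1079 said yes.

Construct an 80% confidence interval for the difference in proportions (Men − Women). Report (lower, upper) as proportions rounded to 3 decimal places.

First, p̂₁ = 180/890 = 0.2022; p̂₂ = 853/1079 = 0.7905.
The two standard errors are √(0.2022×0.7978/890) = 0.01346 and √(0.7905×0.2095/1079) = 0.01239.
Because the samples are independent, SE_diff = √(0.01346² + 0.01239²) = 0.01829.
Using z* = 1.282 for 80%, ME = 1.282 × 0.01829 = 0.02345.
p̂₁ − p̂₂ = -0.5883; interval -0.5883 ± 0.02345 gives (-0.612, -0.565).

(-0.612, -0.565)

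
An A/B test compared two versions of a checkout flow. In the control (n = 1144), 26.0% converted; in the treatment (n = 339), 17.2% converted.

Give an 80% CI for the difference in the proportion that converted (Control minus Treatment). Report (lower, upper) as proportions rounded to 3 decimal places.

(0.057, 0.119)

The two standard errors are √(0.2600×0.7400/1144) = 0.01297 and √(0.1720×0.8280/339) = 0.02050.
Because the samples are independent, SE_diff = √(0.01297² + 0.02050²) = 0.02426.
Using z* = 1.282 for 80%, ME = 1.282 × 0.02426 = 0.03110.
p̂₁ − p̂₂ = 0.0880; interval 0.0880 ± 0.03110 gives (0.057, 0.119).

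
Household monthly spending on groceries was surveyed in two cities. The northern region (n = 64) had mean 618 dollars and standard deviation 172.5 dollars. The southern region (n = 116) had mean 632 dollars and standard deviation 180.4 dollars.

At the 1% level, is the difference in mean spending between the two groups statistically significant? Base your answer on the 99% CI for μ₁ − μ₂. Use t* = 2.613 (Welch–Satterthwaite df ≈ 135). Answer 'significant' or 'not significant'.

not significant

Per-group SEs: s₁/√n₁ = 172.5/√64 = 21.5625, s₂/√n₂ = 180.4/√116 = 16.7497.
Unpooled SE of the difference: √(464.94140625 + 280.55245009) = 27.3037.
Margin of error = t* · SE = 2.613 × 27.3037 = 71.3446.
x̄₁ − x̄₂ = 618 − 632 = -14.0000.
CI: -14.0000 ± 71.3446 = (-85.3446, 57.3446).
The interval (-85.3446, 57.3446) contains 0, so the difference is not significant.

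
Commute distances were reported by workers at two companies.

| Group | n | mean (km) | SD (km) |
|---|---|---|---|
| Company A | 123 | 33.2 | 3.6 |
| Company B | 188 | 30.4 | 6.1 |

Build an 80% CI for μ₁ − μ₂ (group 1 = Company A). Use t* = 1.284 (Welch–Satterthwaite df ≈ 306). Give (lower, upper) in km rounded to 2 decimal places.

SE₁ = s₁/√n₁ = 3.6/√123 = 0.3246; SE₂ = 6.1/√188 = 0.4449.
Independent samples, unequal variances: SE_diff = √(SE₁² + SE₂²) = √(0.10536516 + 0.19793601) = 0.5507.
t* = 1.284, so margin of error = 1.284 × 0.5507 = 0.7071.
Difference in means = 33.2 − 30.4 = 2.8000.
2.8000 ± 0.7071 → (2.09, 3.51).

(2.09, 3.51)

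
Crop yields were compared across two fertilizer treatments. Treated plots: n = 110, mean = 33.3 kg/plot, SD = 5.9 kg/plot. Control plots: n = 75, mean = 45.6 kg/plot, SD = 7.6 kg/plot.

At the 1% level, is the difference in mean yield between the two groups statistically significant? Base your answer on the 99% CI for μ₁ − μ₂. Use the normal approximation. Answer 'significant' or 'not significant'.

significant

Per-group SEs: s₁/√n₁ = 5.9/√110 = 0.5625, s₂/√n₂ = 7.6/√75 = 0.8776.
Unpooled SE of the difference: √(0.31640625 + 0.77018176) = 1.0424.
Margin of error = z* · SE = 2.576 × 1.0424 = 2.6852.
x̄₁ − x̄₂ = 33.3 − 45.6 = -12.3000.
CI: -12.3000 ± 2.6852 = (-14.9852, -9.6148).
The interval (-14.9852, -9.6148) does not contain 0, so the difference is significant.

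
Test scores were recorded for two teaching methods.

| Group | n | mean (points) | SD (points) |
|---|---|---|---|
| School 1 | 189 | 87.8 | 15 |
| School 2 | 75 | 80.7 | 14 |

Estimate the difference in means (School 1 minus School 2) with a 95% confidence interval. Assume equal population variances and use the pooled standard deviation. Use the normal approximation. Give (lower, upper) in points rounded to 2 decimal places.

(3.16, 11.04)

Pooled variance s_p² = [188·15² + 74·14²] / (189+75−2) = 216.8092, so s_p = 14.7244.
SE_diff = s_p·√(1/n₁ + 1/n₂) = 14.7244·√(1/189 + 1/75) = 2.0095.
z* = 1.960; margin = 1.960 × 2.0095 = 3.9386.
Difference = 87.8 − 80.7 = 7.1000.
7.1000 ± 3.9386 → (3.16, 11.04).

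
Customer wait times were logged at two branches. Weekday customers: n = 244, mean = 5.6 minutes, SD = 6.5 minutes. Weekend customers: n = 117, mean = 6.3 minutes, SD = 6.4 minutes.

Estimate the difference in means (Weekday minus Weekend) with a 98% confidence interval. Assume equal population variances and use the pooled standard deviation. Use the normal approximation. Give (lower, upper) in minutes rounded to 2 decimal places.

(-2.39, 0.99)

s_p = √[((n₁−1)s₁² + (n₂−1)s₂²)/(n₁+n₂−2)] = √[(243·6.5² + 116·6.4²)/359] = 6.4679.
SE = 6.4679·√(1/244 + 1/117) = 0.7273.
With z* = 2.326, margin = 2.326 × 0.7273 = 1.6917.
x̄₁ − x̄₂ = 5.6 − 6.3 = -0.7000; interval -0.7000 ± 1.6917 = (-2.39, 0.99).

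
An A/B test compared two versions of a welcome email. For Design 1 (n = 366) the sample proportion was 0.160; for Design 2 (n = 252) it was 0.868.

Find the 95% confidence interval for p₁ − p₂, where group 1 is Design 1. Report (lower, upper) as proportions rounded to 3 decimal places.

SE₁ = √(p̂₁(1−p̂₁)/n₁) = √(0.1600·0.8400/366) = 0.01916; SE₂ = √(0.8680·0.1320/252) = 0.02132.
Independent samples: SE of the difference = √(SE₁² + SE₂²) = √(0.0003671056 + 0.0004545424) = 0.02866.
z* for 95% confidence is 1.960, so the margin of error is 1.960 × 0.02866 = 0.05617.
Point estimate p̂₁ − p̂₂ = 0.1600 − 0.8680 = -0.7080.
-0.7080 ± 0.05617 → (-0.764, -0.652).

(-0.764, -0.652)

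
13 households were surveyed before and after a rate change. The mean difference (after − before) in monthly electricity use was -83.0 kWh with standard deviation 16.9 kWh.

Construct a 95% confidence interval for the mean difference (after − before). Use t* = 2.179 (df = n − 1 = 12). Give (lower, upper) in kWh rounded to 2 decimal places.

This is a matched-pairs design, so SE = s_d/√n = 16.9/√13 = 4.6872.
Margin = 2.179 × 4.6872 = 10.2134; the interval is -83.0 ± 10.2134 = (-93.21, -72.79).

(-93.21, -72.79)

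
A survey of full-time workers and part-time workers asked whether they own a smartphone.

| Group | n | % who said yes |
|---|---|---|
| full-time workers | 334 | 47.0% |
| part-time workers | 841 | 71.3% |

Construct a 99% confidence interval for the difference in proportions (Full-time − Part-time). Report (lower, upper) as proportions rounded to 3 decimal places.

(-0.324, -0.162)

The two standard errors are √(0.4700×0.5300/334) = 0.02731 and √(0.7130×0.2870/841) = 0.01560.
Because the samples are independent, SE_diff = √(0.02731² + 0.01560²) = 0.03145.
Using z* = 2.576 for 99%, ME = 2.576 × 0.03145 = 0.08102.
p̂₁ − p̂₂ = -0.2430; interval -0.2430 ± 0.08102 gives (-0.324, -0.162).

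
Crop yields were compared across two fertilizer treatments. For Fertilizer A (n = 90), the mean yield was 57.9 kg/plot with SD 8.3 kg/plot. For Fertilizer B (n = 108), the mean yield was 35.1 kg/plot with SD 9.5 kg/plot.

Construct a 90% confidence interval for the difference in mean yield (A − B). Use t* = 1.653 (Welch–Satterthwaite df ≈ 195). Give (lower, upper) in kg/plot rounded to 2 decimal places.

Standard errors of each mean: 8.3/√90 = 0.8749 and 9.5/√108 = 0.9141.
SE(x̄₁ − x̄₂) = √(0.8749² + 0.9141²) = 1.2653 for independent samples with unequal variances.
With t* = 1.653, the margin is 1.653 × 1.2653 = 2.0915.
x̄₁ − x̄₂ = 57.9 − 35.1 = 22.8000; the interval is 22.8000 ± 2.0915 = (20.71, 24.89).

(20.71, 24.89)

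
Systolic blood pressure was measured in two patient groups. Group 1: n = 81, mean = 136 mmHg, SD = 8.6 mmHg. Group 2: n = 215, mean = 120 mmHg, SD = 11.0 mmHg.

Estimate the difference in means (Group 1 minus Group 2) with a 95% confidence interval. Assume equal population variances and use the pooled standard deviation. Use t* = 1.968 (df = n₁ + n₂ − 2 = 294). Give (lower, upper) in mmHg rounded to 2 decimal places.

(13.33, 18.67)

s_p = √[((n₁−1)s₁² + (n₂−1)s₂²)/(n₁+n₂−2)] = √[(80·8.6² + 214·11.0²)/294] = 10.4019.
SE = 10.4019·√(1/81 + 1/215) = 1.3561.
With t* = 1.968, margin = 1.968 × 1.3561 = 2.6688.
x̄₁ − x̄₂ = 136 − 120 = 16.0000; interval 16.0000 ± 2.6688 = (13.33, 18.67).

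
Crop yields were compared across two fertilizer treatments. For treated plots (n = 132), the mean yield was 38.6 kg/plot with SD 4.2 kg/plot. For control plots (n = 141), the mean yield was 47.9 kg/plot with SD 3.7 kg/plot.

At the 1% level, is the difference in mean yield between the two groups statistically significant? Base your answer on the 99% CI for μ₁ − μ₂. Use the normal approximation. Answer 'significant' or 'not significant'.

significant

Per-group SEs: s₁/√n₁ = 4.2/√132 = 0.3656, s₂/√n₂ = 3.7/√141 = 0.3116.
Unpooled SE of the difference: √(0.13366336 + 0.09709456) = 0.4804.
Margin of error = z* · SE = 2.576 × 0.4804 = 1.2375.
x̄₁ − x̄₂ = 38.6 − 47.9 = -9.3000.
CI: -9.3000 ± 1.2375 = (-10.5375, -8.0625).
The interval (-10.5375, -8.0625) does not contain 0, so the difference is significant.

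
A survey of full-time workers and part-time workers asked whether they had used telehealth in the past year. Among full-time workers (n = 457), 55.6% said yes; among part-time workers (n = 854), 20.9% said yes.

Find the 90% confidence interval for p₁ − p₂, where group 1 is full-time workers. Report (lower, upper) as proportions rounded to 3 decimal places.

(0.302, 0.392)

The two standard errors are √(0.5560×0.4440/457) = 0.02324 and √(0.2090×0.7910/854) = 0.01391.
Because the samples are independent, SE_diff = √(0.02324² + 0.01391²) = 0.02708.
Using z* = 1.645 for 90%, ME = 1.645 × 0.02708 = 0.04455.
p̂₁ − p̂₂ = 0.3470; interval 0.3470 ± 0.04455 gives (0.302, 0.392).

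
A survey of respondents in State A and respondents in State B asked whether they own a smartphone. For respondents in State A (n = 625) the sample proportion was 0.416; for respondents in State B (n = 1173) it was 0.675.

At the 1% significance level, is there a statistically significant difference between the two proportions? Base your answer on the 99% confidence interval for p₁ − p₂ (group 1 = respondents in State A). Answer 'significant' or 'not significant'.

significant

SE₁ = √(p̂₁(1−p̂₁)/n₁) = √(0.4160·0.5840/625) = 0.01972; SE₂ = √(0.6750·0.3250/1173) = 0.01368.
Independent samples: SE of the difference = √(SE₁² + SE₂²) = √(0.0003888784 + 0.0001871424) = 0.02400.
z* for 99% confidence is 2.576, so the margin of error is 2.576 × 0.02400 = 0.06182.
Point estimate p̂₁ − p̂₂ = 0.4160 − 0.6750 = -0.2590.
-0.2590 ± 0.06182 → (-0.32082, -0.19718).
The interval (-0.32082, -0.19718) does not contain 0, so the difference is significant.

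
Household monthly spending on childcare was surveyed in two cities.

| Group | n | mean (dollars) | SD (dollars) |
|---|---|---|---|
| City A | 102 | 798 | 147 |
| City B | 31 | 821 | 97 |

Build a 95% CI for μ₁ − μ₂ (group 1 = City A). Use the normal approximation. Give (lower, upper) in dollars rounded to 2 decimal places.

(-67.50, 21.50)

SE₁ = s₁/√n₁ = 147/√102 = 14.5552; SE₂ = 97/√31 = 17.4217.
Independent samples, unequal variances: SE_diff = √(SE₁² + SE₂²) = √(211.85384704 + 303.51563089) = 22.7018.
z* = 1.960, so margin of error = 1.960 × 22.7018 = 44.4955.
Difference in means = 798 − 821 = -23.0000.
-23.0000 ± 44.4955 → (-67.50, 21.50).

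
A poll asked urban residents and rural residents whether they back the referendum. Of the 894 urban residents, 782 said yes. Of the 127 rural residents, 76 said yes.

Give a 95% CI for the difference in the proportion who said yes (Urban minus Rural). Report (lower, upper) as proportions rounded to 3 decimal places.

(0.188, 0.364)

First, p̂₁ = 782/894 = 0.8747; p̂₂ = 76/127 = 0.5984.
The two standard errors are √(0.8747×0.1253/894) = 0.01107 and √(0.5984×0.4016/127) = 0.04350.
Because the samples are independent, SE_diff = √(0.01107² + 0.04350²) = 0.04489.
Using z* = 1.960 for 95%, ME = 1.960 × 0.04489 = 0.08798.
p̂₁ − p̂₂ = 0.2763; interval 0.2763 ± 0.08798 gives (0.188, 0.364).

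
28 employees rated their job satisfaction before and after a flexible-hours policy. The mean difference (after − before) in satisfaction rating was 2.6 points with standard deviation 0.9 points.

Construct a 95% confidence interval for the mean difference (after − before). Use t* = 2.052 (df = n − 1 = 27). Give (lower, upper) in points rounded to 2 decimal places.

(2.25, 2.95)

This is a matched-pairs design, so SE = s_d/√n = 0.9/√28 = 0.1701.
Margin = 2.052 × 0.1701 = 0.3490; the interval is 2.6 ± 0.3490 = (2.25, 2.95).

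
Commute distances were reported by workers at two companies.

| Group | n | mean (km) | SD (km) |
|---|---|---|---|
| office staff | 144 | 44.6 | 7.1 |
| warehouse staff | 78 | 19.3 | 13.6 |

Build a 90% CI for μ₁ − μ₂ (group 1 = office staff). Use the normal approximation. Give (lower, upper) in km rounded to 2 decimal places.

(22.59, 28.01)

SE₁ = s₁/√n₁ = 7.1/√144 = 0.5917; SE₂ = 13.6/√78 = 1.5399.
Independent samples, unequal variances: SE_diff = √(SE₁² + SE₂²) = √(0.35010889 + 2.37129201) = 1.6497.
z* = 1.645, so margin of error = 1.645 × 1.6497 = 2.7138.
Difference in means = 44.6 − 19.3 = 25.3000.
25.3000 ± 2.7138 → (22.59, 28.01).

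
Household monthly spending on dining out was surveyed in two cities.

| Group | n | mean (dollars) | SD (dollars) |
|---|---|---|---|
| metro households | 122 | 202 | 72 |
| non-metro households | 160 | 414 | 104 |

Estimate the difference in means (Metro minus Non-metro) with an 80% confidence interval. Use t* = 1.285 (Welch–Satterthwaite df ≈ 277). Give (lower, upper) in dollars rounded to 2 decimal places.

Per-group SEs: s₁/√n₁ = 72/√122 = 6.5186, s₂/√n₂ = 104/√160 = 8.2219.
Unpooled SE of the difference: √(42.49214596 + 67.59963961) = 10.4925.
Margin of error = t* · SE = 1.285 × 10.4925 = 13.4829.
x̄₁ − x̄₂ = 202 − 414 = -212.0000.
CI: -212.0000 ± 13.4829 = (-225.48, -198.52).

(-225.48, -198.52)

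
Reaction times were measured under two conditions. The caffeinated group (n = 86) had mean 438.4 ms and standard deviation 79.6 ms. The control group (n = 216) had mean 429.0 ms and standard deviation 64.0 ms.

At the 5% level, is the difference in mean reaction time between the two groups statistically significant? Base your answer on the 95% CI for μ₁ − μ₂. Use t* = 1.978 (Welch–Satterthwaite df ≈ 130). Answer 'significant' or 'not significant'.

not significant

Standard errors of each mean: 79.6/√86 = 8.5835 and 64.0/√216 = 4.3546.
SE(x̄₁ − x̄₂) = √(8.5835² + 4.3546²) = 9.6249 for independent samples with unequal variances.
With t* = 1.978, the margin is 1.978 × 9.6249 = 19.0381.
x̄₁ − x̄₂ = 438.4 − 429.0 = 9.4000; the interval is 9.4000 ± 19.0381 = (-9.6381, 28.4381).
The interval (-9.6381, 28.4381) contains 0, so the difference is not significant.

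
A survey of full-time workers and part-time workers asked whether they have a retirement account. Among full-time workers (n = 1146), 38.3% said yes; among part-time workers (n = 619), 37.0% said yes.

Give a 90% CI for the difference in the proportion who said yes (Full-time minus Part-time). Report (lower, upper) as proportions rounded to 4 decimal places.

(-0.0267, 0.0527)

Each SE is √(p̂(1−p̂)/n): √(0.3830·0.6170/1146) = 0.01436 and √(0.3700·0.6300/619) = 0.01941.
SE(p̂₁ − p̂₂) = √(SE₁² + SE₂²) = √(0.0002062096 + 0.0003767481) = 0.02414, since the two samples are independent.
At 90% confidence z* = 1.645; margin = 1.645 × 0.02414 = 0.03971.
The difference is 0.3830 − 0.3700 = 0.0130, so the interval is 0.0130 ± 0.03971 = (-0.0267, 0.0527).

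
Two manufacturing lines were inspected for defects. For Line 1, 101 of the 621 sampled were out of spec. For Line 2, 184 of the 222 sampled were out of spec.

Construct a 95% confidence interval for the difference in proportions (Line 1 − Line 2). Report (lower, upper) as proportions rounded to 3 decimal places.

(-0.724, -0.609)

Sample proportions: 101/621 = 0.1626, 184/222 = 0.8288.
Each SE is √(p̂(1−p̂)/n): √(0.1626·0.8374/621) = 0.01481 and √(0.8288·0.1712/222) = 0.02528.
SE(p̂₁ − p̂₂) = √(SE₁² + SE₂²) = √(0.0002193361 + 0.0006390784) = 0.02930, since the two samples are independent.
At 95% confidence z* = 1.960; margin = 1.960 × 0.02930 = 0.05743.
The difference is 0.1626 − 0.8288 = -0.6662, so the interval is -0.6662 ± 0.05743 = (-0.724, -0.609).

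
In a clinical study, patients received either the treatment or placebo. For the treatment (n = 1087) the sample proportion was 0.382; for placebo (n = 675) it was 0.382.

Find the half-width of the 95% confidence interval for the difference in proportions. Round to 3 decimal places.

0.047

The two standard errors are √(0.3820×0.6180/1087) = 0.01474 and √(0.3820×0.6180/675) = 0.01870.
Because the samples are independent, SE_diff = √(0.01474² + 0.01870²) = 0.02381.
Using z* = 1.960 for 95%, ME = 1.960 × 0.02381 = 0.04667.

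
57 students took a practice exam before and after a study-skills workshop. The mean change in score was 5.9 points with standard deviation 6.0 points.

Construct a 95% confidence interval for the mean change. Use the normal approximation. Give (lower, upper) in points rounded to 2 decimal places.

This is a matched-pairs design, so SE = s_d/√n = 6.0/√57 = 0.7947.
Margin = 1.960 × 0.7947 = 1.5576; the interval is 5.9 ± 1.5576 = (4.34, 7.46).

(4.34, 7.46)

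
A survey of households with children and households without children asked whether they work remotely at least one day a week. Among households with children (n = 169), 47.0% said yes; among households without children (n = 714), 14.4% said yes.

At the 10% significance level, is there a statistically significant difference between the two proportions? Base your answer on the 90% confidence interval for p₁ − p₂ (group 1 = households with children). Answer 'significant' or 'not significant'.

significant

The two standard errors are √(0.4700×0.5300/169) = 0.03839 and √(0.1440×0.8560/714) = 0.01314.
Because the samples are independent, SE_diff = √(0.03839² + 0.01314²) = 0.04058.
Using z* = 1.645 for 90%, ME = 1.645 × 0.04058 = 0.06675.
p̂₁ − p̂₂ = 0.3260; interval 0.3260 ± 0.06675 gives (0.25925, 0.39275).
The interval (0.25925, 0.39275) does not contain 0, so the difference is significant.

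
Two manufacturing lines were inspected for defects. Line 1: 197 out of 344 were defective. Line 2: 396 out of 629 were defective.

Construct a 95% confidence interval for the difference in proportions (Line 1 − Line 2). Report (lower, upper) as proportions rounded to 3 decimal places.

p̂₁ = 197/344 = 0.5727 and p̂₂ = 396/629 = 0.6296.
SE₁ = √(p̂₁(1−p̂₁)/n₁) = √(0.5727·0.4273/344) = 0.02667; SE₂ = √(0.6296·0.3704/629) = 0.01925.
Independent samples: SE of the difference = √(SE₁² + SE₂²) = √(0.0007112889 + 0.0003705625) = 0.03289.
z* for 95% confidence is 1.960, so the margin of error is 1.960 × 0.03289 = 0.06446.
Point estimate p̂₁ − p̂₂ = 0.5727 − 0.6296 = -0.0569.
-0.0569 ± 0.06446 → (-0.121, 0.008).

(-0.121, 0.008)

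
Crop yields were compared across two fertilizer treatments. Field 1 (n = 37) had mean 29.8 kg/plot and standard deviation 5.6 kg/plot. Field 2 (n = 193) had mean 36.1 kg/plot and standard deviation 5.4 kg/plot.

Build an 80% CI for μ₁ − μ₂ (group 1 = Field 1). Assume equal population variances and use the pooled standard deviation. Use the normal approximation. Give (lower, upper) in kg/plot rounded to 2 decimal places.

(-7.55, -5.05)

Pooled variance s_p² = [36·5.6² + 192·5.4²] / (37+193−2) = 29.5074, so s_p = 5.4321.
SE_diff = s_p·√(1/n₁ + 1/n₂) = 5.4321·√(1/37 + 1/193) = 0.9749.
z* = 1.282; margin = 1.282 × 0.9749 = 1.2498.
Difference = 29.8 − 36.1 = -6.3000.
-6.3000 ± 1.2498 → (-7.55, -5.05).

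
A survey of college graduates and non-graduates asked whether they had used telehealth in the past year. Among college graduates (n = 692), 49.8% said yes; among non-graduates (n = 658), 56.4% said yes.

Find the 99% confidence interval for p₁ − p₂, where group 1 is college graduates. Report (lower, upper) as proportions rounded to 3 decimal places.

(-0.136, 0.004)

Each SE is √(p̂(1−p̂)/n): √(0.4980·0.5020/692) = 0.01901 and √(0.5640·0.4360/658) = 0.01933.
SE(p̂₁ − p̂₂) = √(SE₁² + SE₂²) = √(0.0003613801 + 0.0003736489) = 0.02711, since the two samples are independent.
At 99% confidence z* = 2.576; margin = 2.576 × 0.02711 = 0.06984.
The difference is 0.4980 − 0.5640 = -0.0660, so the interval is -0.0660 ± 0.06984 = (-0.136, 0.004).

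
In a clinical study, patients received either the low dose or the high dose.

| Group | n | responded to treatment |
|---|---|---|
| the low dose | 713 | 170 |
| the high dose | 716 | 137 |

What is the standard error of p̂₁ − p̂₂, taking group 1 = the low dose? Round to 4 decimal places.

0.0217

Sample proportions: 170/713 = 0.2384, 137/716 = 0.1913.
Each SE is √(p̂(1−p̂)/n): √(0.2384·0.7616/713) = 0.01596 and √(0.1913·0.8087/716) = 0.01470.
SE(p̂₁ − p̂₂) = √(SE₁² + SE₂²) = √(0.0002547216 + 0.00021609) = 0.02170, since the two samples are independent.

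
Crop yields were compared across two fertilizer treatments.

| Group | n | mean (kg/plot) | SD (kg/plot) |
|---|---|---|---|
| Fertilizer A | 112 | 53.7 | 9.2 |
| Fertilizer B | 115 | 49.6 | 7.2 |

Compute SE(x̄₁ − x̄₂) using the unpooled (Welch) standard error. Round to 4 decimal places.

1.0984

Per-group SEs: s₁/√n₁ = 9.2/√112 = 0.8693, s₂/√n₂ = 7.2/√115 = 0.6714.
Unpooled SE of the difference: √(0.75568249 + 0.45077796) = 1.0984.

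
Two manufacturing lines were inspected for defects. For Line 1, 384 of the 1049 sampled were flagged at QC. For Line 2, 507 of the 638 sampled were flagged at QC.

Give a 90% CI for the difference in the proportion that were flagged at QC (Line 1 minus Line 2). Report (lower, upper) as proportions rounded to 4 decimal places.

(-0.4645, -0.3927)

p̂₁ = 384/1049 = 0.3661 and p̂₂ = 507/638 = 0.7947.
SE₁ = √(p̂₁(1−p̂₁)/n₁) = √(0.3661·0.6339/1049) = 0.01487; SE₂ = √(0.7947·0.2053/638) = 0.01599.
Independent samples: SE of the difference = √(SE₁² + SE₂²) = √(0.0002211169 + 0.0002556801) = 0.02184.
z* for 90% confidence is 1.645, so the margin of error is 1.645 × 0.02184 = 0.03593.
Point estimate p̂₁ − p̂₂ = 0.3661 − 0.7947 = -0.4286.
-0.4286 ± 0.03593 → (-0.4645, -0.3927).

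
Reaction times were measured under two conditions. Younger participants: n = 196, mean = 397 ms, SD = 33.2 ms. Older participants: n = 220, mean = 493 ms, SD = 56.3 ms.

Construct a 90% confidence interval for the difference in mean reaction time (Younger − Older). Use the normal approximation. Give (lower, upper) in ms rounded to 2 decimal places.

(-103.36, -88.64)

Standard errors of each mean: 33.2/√196 = 2.3714 and 56.3/√220 = 3.7957.
SE(x̄₁ − x̄₂) = √(2.3714² + 3.7957²) = 4.4756 for independent samples with unequal variances.
With z* = 1.645, the margin is 1.645 × 4.4756 = 7.3624.
x̄₁ − x̄₂ = 397 − 493 = -96.0000; the interval is -96.0000 ± 7.3624 = (-103.36, -88.64).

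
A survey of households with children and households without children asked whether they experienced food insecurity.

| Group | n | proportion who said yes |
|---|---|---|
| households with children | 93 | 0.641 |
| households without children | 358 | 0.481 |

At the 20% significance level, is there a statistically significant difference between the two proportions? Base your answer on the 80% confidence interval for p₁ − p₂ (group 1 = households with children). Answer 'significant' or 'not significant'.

The two standard errors are √(0.6410×0.3590/93) = 0.04974 and √(0.4810×0.5190/358) = 0.02641.
Because the samples are independent, SE_diff = √(0.04974² + 0.02641²) = 0.05632.
Using z* = 1.282 for 80%, ME = 1.282 × 0.05632 = 0.07220.
p̂₁ − p̂₂ = 0.1600; interval 0.1600 ± 0.07220 gives (0.08780, 0.23220).
The interval (0.08780, 0.23220) does not contain 0, so the difference is significant.

significant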